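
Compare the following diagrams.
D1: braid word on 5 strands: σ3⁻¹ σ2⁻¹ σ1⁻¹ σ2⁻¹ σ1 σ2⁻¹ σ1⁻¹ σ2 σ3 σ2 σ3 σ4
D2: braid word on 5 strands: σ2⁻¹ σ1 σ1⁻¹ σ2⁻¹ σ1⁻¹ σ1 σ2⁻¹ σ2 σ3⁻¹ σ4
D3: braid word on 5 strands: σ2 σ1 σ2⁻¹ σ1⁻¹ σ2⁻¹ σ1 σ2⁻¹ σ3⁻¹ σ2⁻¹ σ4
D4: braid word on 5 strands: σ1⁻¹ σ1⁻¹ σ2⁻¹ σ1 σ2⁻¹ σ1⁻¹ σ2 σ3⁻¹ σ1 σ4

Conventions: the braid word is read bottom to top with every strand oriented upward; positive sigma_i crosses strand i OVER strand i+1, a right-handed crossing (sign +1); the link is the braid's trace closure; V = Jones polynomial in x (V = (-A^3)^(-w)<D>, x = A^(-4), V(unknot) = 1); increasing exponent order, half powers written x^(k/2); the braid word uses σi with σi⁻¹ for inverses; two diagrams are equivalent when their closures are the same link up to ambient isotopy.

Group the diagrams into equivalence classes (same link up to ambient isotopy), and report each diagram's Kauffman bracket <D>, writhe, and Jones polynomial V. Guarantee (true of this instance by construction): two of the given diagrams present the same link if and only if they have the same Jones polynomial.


equivalence classes: {D1, D4} | {D2, D3}
D1 (bracket 2 + A^8 + A^16; 12 crossings at w = 0): V = x^-4 + x^-2 + 2
V(D2) = x^-3 + x^-2 + x^-1 + 1  [10 crossings, <D> = A^-6 + A^-2 + A^2 + A^6, w = -2]
D3 (bracket A^-6 + A^-2 + A^2 + A^6; 10 crossings at w = -2): V = x^-3 + x^-2 + x^-1 + 1
D4 (bracket 2A^-6 + A^2 + A^10; 10 crossings at w = -2): V = x^-4 + x^-2 + 2
observation: 2 values of V(x) split the 4 diagrams


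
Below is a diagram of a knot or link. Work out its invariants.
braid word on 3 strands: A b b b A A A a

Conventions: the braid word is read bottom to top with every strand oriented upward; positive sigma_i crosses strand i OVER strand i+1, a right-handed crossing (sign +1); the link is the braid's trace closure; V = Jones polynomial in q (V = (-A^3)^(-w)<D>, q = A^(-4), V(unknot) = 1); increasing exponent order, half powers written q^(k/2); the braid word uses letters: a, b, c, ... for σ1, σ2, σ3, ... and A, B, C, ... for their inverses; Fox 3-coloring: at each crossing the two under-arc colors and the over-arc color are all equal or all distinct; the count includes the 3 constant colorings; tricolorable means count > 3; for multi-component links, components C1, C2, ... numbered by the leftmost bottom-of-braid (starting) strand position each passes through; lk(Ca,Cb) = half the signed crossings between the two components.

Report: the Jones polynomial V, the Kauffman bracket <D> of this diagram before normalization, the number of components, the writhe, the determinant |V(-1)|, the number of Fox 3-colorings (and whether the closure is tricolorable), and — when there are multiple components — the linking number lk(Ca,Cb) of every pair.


Jones polynomial: V(q) = -q^-3 + q^-2 - q^-1 + 3 - q + q^2 - q^3
<D> = -A^-12 + A^-8 - A^-4 + 3 - A^4 + A^8 - A^12; writhe 0
components 1, writhe 0 (8 crossings)
3-colorings: 27 of 3^8, det 9 — tricolorable
note: free reduction leaves σ1⁻¹ σ2 σ2 σ2 σ1⁻¹ σ1⁻¹ of the original 8 letters


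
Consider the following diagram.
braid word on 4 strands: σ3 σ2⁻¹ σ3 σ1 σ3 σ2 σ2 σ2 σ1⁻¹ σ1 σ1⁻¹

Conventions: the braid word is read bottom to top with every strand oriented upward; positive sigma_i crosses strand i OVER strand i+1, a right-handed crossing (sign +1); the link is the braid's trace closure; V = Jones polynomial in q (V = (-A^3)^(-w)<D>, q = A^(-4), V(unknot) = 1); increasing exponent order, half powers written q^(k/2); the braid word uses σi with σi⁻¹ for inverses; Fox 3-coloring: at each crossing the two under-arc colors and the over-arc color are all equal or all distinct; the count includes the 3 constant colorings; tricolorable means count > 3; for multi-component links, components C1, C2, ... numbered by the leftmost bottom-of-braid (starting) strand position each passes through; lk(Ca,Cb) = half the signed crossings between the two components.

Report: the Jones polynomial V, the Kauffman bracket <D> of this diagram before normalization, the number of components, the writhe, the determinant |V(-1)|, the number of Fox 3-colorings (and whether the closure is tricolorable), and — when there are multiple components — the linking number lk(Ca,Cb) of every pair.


V = q^2 + 2q^4 - 2q^5 + q^6 - 2q^7 + q^8
<D> = -A^-17 + 2A^-13 - A^-9 + 2A^-5 - 2A^-1 - A^7 (w = +5)
1 component over 11 crossings, w = +5
27 Fox colorings among 3^11, |V(-1)| = 9: tricolorable
why: the span of V is 6, forcing >= 6 crossings in any diagram


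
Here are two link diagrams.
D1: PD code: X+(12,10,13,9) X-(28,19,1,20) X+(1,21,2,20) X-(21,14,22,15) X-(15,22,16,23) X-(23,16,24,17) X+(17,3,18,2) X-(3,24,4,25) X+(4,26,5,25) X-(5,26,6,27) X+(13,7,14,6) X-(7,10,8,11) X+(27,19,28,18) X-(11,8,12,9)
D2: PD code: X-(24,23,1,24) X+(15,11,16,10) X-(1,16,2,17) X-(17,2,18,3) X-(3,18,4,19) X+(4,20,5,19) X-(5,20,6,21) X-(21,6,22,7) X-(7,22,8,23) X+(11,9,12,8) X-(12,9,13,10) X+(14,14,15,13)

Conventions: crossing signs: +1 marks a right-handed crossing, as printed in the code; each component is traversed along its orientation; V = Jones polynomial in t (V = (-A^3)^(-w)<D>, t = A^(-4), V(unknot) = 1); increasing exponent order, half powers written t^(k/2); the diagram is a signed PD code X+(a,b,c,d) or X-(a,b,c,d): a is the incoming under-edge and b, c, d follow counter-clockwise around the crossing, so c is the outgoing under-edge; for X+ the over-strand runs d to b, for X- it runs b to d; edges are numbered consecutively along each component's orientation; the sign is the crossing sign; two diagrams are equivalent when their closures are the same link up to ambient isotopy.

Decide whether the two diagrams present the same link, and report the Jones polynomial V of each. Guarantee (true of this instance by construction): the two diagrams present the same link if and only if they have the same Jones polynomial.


equivalent: no
V(D1) = t^-5 - 2t^-4 + 2t^-3 - 2t^-2 + 2t^-1 - 1 + t  (w -2, c 14, <D> = A^-10 - A^-6 + 2A^-2 - 2A^2 + 2A^6 - 2A^10 + A^14)
V(D2) = -t^-7 + t^-6 - t^-5 + t^-4 + t^-2  [12 crossings, <D> = A^-4 + A^4 - A^8 + A^12 - A^16, w = -4]
key observation: V(t) takes 2 values over 2 diagrams, fixing the grouping


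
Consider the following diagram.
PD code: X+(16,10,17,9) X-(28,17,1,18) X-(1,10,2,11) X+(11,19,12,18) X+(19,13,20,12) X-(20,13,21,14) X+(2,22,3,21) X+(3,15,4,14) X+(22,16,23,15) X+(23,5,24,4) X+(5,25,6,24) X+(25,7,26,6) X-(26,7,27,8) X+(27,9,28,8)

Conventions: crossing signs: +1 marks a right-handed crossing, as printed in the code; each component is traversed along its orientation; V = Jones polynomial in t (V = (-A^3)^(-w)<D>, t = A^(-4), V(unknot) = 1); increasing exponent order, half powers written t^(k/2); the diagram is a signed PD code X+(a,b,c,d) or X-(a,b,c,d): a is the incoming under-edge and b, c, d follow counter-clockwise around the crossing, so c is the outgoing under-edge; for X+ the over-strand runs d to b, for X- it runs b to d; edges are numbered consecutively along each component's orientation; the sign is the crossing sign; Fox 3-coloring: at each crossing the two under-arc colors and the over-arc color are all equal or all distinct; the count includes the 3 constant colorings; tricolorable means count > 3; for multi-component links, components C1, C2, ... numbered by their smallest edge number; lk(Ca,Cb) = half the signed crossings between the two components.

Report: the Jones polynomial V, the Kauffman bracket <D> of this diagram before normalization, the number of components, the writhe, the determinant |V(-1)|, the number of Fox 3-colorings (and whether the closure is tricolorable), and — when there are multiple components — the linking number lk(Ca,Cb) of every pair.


Jones polynomial: V(t) = t^2 + 2t^4 - 2t^5 + t^6 - 2t^7 + t^8
<D> = A^-14 - 2A^-10 + A^-6 - 2A^-2 + 2A^2 + A^10; writhe +6
components 1, writhe +6 (14 crossings)
3-colorings: 27 of 3^14, det 9 — tricolorable
note: |V(-1)| = 9: so tricolorable, since 3 divides 9


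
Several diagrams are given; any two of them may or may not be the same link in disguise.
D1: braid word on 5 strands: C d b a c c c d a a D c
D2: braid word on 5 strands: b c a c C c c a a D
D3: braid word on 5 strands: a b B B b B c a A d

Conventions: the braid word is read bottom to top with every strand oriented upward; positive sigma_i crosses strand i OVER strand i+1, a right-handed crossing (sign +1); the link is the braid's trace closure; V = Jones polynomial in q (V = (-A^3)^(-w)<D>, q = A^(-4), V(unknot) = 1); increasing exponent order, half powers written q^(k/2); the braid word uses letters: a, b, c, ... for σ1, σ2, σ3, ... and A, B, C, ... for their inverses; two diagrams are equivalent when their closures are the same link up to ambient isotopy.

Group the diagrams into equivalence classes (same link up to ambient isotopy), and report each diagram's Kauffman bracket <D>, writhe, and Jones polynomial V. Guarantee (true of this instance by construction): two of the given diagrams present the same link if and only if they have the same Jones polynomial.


grouping into links: {D1, D2} | {D3}
V(D1) = q^2 + 2q^4 - 2q^5 + q^6 - 2q^7 + q^8  (w +8, c 12, <D> = A^-8 - 2A^-4 + 1 - 2A^4 + 2A^8 + A^16)
D2 (bracket A^-14 - 2A^-10 + A^-6 - 2A^-2 + 2A^2 + A^10; 10 crossings at w = +6): V = q^2 + 2q^4 - 2q^5 + q^6 - 2q^7 + q^8
V(D3) = 1  [10 crossings, <D> = A^6, w = +2]
why: 2 values of V(q) split the 3 diagrams


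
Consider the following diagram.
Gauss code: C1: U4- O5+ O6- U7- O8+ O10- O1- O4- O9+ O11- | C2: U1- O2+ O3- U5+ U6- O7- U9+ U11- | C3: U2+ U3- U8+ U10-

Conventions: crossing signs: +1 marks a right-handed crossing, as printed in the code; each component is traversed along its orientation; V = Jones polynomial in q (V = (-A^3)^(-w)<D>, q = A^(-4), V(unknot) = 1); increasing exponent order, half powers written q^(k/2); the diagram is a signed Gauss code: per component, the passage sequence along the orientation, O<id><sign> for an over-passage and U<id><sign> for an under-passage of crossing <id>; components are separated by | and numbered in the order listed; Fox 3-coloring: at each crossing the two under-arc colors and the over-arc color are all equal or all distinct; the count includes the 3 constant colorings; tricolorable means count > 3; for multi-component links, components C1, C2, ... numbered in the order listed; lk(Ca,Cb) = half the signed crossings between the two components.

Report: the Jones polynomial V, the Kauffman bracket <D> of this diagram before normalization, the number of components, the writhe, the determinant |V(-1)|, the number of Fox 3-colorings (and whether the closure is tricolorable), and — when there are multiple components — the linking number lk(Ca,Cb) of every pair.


Jones polynomial: V(q) = q^-3 + q^-2 + q^-1 + 1
<D> = -A^-9 - A^-5 - A^-1 - A^3; writhe -3
components 3, writhe -3 (11 crossings)
linking number lk(C1,C2) = -1
lk(C1,C3): 0
lk(C2,C3) = 0
3-colorings: 9 of 3^11, det 0 — tricolorable
note: summing lk over 3 pairs gives -1


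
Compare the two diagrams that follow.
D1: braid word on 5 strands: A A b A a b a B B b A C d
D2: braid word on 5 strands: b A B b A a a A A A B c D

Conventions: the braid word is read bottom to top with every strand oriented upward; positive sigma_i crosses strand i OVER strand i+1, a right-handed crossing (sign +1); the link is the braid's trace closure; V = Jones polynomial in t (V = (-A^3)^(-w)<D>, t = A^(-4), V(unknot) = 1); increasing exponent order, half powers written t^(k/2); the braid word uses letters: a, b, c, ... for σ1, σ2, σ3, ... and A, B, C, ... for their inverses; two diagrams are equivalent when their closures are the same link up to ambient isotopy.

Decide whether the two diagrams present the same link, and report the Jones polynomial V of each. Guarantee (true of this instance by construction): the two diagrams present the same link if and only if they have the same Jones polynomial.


equivalent: no
V(D1) = t^(-7/2) - 2t^(-5/2) + t^(-3/2) - 2t^(-1/2) + t^(1/2) - t^(3/2)  (w -1, c 13, <D> = A^-9 - A^-5 + 2A^-1 - A^3 + 2A^7 - A^11)
D2 (bracket A^-7 + A^-3 + A - A^9; 13 crossings at w = -3): V = t^(-9/2) - t^(-5/2) - t^(-3/2) - t^(-1/2)
why: 2 classes among 2 diagrams; unequal V(t) rules out equality


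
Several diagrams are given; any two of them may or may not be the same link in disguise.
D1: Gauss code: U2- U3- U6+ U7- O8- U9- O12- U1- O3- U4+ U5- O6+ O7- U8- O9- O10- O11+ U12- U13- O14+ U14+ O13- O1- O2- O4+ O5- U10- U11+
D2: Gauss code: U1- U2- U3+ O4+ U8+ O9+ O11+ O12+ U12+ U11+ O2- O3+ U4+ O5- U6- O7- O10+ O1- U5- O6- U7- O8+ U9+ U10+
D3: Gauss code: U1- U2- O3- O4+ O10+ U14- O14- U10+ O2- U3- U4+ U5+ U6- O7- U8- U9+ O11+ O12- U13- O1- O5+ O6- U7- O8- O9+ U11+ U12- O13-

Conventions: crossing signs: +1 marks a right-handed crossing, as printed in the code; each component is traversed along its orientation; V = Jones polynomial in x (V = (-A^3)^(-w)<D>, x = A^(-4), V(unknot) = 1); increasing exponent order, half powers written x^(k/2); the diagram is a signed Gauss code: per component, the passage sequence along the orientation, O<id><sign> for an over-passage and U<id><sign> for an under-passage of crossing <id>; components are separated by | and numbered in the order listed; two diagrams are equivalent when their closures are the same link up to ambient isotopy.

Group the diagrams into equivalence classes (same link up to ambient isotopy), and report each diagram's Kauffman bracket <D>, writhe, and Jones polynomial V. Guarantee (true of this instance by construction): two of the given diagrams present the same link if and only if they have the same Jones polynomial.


classes: {D1} | {D2} | {D3}
V(D1) = -x^-7 + x^-6 - x^-5 + x^-4 + x^-2  [14 crossings, <D> = A^-10 + A^-2 - A^2 + A^6 - A^10, w = -6]
V(D2) = -x^-3 + x^-2 - x^-1 + 3 - x + x^2 - x^3  [12 crossings, <D> = -A^-6 + A^-2 - A^2 + 3A^6 - A^10 + A^14 - A^18, w = +2]
V(D3) = -x^-4 + x^-3 + x^-1  (w -4, c 14, <D> = A^-8 + 1 - A^4)
insight: comparing 3 Jones polynomials yields 3 groups


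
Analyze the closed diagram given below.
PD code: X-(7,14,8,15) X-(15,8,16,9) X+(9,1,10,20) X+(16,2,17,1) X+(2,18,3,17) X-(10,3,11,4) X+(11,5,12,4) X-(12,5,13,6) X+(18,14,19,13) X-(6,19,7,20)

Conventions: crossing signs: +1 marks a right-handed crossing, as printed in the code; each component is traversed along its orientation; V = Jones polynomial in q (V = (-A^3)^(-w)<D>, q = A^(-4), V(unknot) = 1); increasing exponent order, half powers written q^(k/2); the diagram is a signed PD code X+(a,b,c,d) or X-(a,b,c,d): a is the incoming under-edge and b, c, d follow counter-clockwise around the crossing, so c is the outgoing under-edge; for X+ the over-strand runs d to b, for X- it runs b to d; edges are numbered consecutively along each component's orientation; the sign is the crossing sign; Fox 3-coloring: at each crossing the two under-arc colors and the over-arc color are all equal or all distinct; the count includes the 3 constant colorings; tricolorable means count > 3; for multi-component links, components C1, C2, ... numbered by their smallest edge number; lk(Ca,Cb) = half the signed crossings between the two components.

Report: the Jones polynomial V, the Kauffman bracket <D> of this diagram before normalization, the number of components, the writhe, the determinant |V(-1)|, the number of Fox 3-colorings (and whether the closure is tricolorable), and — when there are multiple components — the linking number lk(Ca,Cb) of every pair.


V(q) = -q^-3 + 2q^-2 - 2q^-1 + 3 - 2q + 2q^2 - q^3
bracket: -A^-12 + 2A^-8 - 2A^-4 + 3 - 2A^4 + 2A^8 - A^12, w = 0
1 component, writhe 0, over 10 crossings
det 13, colorings 3 of 3^10 — not tricolorable
observation: |V(-1)| = 13: so not tricolorable, since 3 does not divide 13


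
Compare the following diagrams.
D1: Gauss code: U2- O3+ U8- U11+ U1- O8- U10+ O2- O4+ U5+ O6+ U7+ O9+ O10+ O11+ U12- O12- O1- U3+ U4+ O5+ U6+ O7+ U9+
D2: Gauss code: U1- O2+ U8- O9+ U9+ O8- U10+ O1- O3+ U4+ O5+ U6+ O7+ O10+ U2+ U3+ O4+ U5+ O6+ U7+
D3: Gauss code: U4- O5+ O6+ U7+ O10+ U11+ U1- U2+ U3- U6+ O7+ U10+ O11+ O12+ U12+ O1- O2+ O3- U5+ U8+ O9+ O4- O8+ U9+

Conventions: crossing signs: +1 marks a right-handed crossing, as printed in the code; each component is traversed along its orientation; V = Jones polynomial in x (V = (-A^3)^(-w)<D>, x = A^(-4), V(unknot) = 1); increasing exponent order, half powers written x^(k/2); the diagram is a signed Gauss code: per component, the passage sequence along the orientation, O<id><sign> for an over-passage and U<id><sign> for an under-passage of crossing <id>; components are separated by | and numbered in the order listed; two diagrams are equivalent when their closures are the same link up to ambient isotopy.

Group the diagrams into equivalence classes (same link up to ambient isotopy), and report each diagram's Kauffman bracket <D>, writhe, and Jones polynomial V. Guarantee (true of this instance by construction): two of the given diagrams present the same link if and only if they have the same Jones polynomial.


classes: {D1, D2} | {D3}
V(D1) = x^2 - x^3 + 2x^4 - 2x^5 + 3x^6 - 2x^7 + x^8 - x^9  [12 crossings, <D> = -A^-24 + A^-20 - 2A^-16 + 3A^-12 - 2A^-8 + 2A^-4 - 1 + A^4, w = +4]
V(D2) = x^2 - x^3 + 2x^4 - 2x^5 + 3x^6 - 2x^7 + x^8 - x^9  [10 crossings, <D> = -A^-18 + A^-14 - 2A^-10 + 3A^-6 - 2A^-2 + 2A^2 - A^6 + A^10, w = +6]
V(D3) = x + x^3 - x^4  [12 crossings, <D> = -A^2 + A^6 + A^14, w = +6]
note: 2 values of V(x) split the 3 diagrams


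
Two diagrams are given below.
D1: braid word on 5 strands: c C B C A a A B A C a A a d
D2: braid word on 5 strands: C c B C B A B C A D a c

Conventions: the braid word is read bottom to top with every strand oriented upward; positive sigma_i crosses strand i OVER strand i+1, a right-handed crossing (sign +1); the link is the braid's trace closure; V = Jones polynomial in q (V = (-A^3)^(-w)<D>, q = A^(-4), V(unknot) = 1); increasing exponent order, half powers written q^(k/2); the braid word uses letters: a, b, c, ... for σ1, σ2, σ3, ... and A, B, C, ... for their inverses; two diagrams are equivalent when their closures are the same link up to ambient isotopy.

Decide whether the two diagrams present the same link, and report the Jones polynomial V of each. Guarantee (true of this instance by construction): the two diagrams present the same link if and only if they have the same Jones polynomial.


equivalent: yes
D1 (bracket A^-8 + 1 - A^4; 14 crossings at w = -4): V = -q^-4 + q^-3 + q^-1
V(D2) = -q^-4 + q^-3 + q^-1  (w -6, c 12, <D> = A^-14 + A^-6 - A^-2)
key observation: all 2 diagrams share one V(q), hence one class


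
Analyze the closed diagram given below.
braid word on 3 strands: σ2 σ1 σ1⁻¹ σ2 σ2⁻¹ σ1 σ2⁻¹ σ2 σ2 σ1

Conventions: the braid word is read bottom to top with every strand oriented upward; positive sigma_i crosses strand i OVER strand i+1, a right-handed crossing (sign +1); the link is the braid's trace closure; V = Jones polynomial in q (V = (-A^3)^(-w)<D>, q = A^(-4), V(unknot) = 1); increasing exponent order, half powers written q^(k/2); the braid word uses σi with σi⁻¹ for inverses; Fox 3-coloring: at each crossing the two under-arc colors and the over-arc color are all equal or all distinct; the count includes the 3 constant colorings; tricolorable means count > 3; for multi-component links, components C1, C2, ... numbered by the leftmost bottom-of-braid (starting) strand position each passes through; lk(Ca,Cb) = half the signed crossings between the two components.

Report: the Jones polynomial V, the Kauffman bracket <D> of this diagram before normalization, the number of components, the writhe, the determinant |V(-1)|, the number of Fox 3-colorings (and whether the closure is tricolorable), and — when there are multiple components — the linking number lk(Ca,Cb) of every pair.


Jones polynomial: V(q) = q + q^3 - q^4
<D> = -A^-4 + 1 + A^8; writhe +4
components 1, writhe +4 (10 crossings)
3-colorings: 9 of 3^10, det 3 — tricolorable
note: det 3 = |V(-1)|; divisible by 3, so tricolorable


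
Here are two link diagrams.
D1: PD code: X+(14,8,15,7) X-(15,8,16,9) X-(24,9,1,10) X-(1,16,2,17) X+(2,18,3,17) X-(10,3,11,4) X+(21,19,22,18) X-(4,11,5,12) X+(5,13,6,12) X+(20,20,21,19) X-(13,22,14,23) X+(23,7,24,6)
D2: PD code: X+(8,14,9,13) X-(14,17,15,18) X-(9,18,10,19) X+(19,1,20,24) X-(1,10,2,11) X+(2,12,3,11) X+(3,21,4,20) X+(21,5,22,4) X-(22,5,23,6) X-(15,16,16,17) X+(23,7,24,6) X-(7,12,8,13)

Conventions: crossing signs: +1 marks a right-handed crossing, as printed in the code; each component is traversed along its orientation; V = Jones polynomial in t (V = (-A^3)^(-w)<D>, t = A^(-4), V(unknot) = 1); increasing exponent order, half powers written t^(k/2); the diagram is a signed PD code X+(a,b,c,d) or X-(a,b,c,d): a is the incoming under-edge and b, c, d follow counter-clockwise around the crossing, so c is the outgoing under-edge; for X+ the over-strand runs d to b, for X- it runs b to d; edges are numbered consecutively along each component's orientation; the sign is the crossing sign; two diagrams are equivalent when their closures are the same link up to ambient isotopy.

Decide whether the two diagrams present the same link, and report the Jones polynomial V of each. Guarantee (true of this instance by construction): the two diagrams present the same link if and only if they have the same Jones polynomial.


equivalent: no
V(D1) = 1  (w 0, c 12, <D> = 1)
D2 (bracket -A^-16 + A^-12 + A^-4; 12 crossings at w = 0): V = t + t^3 - t^4
why: comparing 2 Jones polynomials yields 2 groups


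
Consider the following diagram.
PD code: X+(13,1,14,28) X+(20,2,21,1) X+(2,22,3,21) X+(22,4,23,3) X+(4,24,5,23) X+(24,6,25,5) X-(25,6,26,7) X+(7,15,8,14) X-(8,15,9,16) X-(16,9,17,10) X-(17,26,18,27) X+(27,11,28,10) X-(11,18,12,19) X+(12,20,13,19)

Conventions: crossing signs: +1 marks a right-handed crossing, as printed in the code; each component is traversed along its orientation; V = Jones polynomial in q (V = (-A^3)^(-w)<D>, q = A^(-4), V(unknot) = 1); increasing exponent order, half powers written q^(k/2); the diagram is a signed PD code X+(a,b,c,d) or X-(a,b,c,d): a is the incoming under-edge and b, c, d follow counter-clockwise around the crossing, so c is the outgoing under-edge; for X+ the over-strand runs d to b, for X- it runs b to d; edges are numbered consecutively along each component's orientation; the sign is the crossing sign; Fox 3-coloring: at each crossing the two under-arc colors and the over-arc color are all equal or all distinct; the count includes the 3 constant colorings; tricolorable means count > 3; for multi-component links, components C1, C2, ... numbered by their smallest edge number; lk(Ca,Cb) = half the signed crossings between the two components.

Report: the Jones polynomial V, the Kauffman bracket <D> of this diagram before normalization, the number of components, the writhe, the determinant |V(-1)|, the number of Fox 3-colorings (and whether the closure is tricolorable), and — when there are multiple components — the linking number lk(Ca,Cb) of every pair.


V = q^2 + q^4 - q^5 + q^6 - q^7
<D> = -A^-16 + A^-12 - A^-8 + A^-4 + A^4 (w = +4)
1 component over 14 crossings, w = +4
3 Fox colorings among 3^14, |V(-1)| = 5: not tricolorable
why: V spans 5 powers of q: at least 5 crossings in any diagram


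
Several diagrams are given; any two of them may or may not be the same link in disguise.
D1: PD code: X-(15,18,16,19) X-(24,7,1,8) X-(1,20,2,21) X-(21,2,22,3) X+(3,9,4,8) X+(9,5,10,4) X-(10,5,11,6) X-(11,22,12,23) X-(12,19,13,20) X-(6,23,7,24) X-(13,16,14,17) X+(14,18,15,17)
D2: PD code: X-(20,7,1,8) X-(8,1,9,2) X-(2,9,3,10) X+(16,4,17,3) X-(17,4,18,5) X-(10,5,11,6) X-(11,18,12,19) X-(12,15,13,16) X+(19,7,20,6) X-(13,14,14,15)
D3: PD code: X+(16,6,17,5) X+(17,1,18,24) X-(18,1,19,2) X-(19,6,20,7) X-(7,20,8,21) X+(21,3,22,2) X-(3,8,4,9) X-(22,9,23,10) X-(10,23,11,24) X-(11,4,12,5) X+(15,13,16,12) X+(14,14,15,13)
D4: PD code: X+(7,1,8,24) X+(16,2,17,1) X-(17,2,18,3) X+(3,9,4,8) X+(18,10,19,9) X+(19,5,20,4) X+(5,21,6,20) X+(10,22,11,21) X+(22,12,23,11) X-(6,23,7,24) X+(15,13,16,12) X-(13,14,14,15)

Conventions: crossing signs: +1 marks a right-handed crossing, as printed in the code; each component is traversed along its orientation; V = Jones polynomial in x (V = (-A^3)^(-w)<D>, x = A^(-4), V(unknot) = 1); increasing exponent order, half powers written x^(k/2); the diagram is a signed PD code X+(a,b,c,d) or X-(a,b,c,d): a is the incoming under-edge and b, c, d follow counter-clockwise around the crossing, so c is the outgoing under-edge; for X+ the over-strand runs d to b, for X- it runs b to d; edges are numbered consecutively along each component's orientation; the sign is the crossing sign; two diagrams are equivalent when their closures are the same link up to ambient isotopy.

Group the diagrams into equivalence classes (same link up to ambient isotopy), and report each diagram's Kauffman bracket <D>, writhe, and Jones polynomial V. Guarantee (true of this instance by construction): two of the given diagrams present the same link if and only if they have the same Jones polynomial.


classes: {D1, D3} | {D2} | {D4}
V(D1) = -x^-6 + x^-5 - x^-4 + 2x^-3 - x^-2 + x^-1  [12 crossings, <D> = A^-14 - A^-10 + 2A^-6 - A^-2 + A^2 - A^6, w = -6]
V(D2) = -x^-4 + x^-3 + x^-1  (w -6, c 10, <D> = A^-14 + A^-6 - A^-2)
V(D3) = -x^-6 + x^-5 - x^-4 + 2x^-3 - x^-2 + x^-1  [12 crossings, <D> = A^-2 - A^2 + 2A^6 - A^10 + A^14 - A^18, w = -2]
V(D4) = x^2 + x^4 - x^5 + x^6 - x^7  [12 crossings, <D> = -A^-10 + A^-6 - A^-2 + A^2 + A^10, w = +6]
note: 3 classes among 4 diagrams; unequal V(x) rules out equality


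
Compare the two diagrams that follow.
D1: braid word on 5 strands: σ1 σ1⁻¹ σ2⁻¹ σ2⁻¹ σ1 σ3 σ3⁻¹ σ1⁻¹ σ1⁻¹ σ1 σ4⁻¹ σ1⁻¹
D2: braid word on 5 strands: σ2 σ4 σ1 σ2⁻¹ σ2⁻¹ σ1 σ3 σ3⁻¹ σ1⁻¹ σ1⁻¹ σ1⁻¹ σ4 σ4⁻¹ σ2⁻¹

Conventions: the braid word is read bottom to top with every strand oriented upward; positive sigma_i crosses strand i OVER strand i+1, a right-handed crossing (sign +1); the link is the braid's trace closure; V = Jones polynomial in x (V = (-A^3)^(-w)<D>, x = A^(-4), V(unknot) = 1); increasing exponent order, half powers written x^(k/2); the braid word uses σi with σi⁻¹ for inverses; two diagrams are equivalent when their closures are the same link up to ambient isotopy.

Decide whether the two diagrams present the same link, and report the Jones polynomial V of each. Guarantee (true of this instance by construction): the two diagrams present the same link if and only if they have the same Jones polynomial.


equivalent: yes
D1 (bracket A^-12 + A^-8 + A^-4 + 1; 12 crossings at w = -4): V = x^-3 + x^-2 + x^-1 + 1
V(D2) = x^-3 + x^-2 + x^-1 + 1  [14 crossings, <D> = A^-6 + A^-2 + A^2 + A^6, w = -2]
observation: from 12 to 14 crossings by R-moves: one link, two diagrams


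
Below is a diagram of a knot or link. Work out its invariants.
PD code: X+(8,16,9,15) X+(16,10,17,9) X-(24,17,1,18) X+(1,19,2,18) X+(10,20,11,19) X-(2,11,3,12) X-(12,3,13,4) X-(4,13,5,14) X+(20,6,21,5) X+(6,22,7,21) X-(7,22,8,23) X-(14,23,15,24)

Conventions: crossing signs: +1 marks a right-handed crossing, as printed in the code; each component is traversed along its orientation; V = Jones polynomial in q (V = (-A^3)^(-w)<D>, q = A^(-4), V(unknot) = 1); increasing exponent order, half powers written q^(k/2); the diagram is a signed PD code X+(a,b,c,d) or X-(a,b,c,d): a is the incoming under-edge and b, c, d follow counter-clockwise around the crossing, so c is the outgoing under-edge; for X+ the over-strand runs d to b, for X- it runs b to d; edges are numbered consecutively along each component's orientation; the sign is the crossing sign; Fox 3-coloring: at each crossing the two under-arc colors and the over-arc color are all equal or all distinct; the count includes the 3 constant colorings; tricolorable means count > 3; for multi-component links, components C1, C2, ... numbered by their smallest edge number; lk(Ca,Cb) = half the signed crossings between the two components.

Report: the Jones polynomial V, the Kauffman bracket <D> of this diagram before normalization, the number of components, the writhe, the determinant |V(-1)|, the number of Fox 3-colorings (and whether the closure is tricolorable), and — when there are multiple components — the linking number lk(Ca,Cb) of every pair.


V(q) = q^-4 - 2q^-3 + 3q^-2 - 4q^-1 + 5 - 4q + 3q^2 - 2q^3 + q^4
bracket: A^-16 - 2A^-12 + 3A^-8 - 4A^-4 + 5 - 4A^4 + 3A^8 - 2A^12 + A^16, w = 0
1 component, writhe 0, over 12 crossings
det 25, colorings 3 of 3^12 — not tricolorable
observation: V spans 8 powers of q: at least 8 crossings in any diagram


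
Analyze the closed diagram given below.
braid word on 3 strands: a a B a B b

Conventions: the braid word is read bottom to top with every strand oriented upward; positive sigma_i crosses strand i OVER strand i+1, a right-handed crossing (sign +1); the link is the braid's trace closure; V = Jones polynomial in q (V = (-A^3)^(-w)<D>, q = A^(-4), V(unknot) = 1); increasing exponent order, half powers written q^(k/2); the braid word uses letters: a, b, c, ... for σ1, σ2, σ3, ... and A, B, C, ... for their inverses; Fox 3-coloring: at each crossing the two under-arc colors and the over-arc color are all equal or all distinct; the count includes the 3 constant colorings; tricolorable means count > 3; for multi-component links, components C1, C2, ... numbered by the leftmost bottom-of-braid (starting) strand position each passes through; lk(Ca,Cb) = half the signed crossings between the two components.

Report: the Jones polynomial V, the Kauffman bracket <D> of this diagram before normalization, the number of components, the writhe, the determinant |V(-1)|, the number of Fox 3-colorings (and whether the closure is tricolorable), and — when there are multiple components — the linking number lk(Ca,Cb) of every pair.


Jones polynomial: V(q) = q + q^3 - q^4
<D> = -A^-10 + A^-6 + A^2; writhe +2
components 1, writhe +2 (6 crossings)
3-colorings: 9 of 3^6, det 3 — tricolorable
note: |V(-1)| = 3: so tricolorable, since 3 divides 3


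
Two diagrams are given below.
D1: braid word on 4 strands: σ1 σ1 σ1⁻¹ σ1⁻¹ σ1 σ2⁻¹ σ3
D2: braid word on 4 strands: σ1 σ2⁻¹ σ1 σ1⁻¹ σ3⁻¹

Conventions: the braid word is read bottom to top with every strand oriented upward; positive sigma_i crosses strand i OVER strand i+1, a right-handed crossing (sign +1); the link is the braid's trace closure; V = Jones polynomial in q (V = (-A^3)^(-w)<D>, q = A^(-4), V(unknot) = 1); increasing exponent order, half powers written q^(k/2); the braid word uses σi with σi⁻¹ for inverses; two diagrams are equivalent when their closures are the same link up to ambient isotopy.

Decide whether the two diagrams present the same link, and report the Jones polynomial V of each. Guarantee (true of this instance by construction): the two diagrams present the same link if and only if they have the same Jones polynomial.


equivalent: yes
V(D1) = 1  (w +1, c 7, <D> = -A^3)
V(D2) = 1  (w -1, c 5, <D> = -A^-3)
why: one V(q) for all 2 diagrams — one class (guaranteed)


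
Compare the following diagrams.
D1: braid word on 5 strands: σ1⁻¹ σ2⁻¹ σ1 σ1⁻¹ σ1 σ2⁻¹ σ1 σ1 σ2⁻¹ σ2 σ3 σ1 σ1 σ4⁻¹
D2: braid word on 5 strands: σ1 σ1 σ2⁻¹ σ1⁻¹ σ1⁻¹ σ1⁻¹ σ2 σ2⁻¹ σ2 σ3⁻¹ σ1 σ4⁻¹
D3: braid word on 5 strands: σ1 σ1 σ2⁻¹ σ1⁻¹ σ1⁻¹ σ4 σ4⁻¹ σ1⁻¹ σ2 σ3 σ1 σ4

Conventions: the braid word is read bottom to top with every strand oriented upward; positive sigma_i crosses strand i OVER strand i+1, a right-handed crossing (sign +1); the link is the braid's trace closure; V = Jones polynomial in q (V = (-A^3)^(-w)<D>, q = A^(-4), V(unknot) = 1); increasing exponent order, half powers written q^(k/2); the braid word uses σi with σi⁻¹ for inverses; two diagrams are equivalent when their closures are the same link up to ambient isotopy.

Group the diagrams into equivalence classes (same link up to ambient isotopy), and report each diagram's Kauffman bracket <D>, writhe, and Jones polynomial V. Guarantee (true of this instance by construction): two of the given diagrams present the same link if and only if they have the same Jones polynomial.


equivalence classes: {D1} | {D2, D3}
D1 (bracket A^-14 - 2A^-10 + 2A^-6 - 2A^-2 + 2A^2 - A^6 + A^10; 14 crossings at w = +2): V = q^-1 - 1 + 2q - 2q^2 + 2q^3 - 2q^4 + q^5
D2 (bracket -A^-18 + A^-14 - A^-10 + 3A^-6 - A^-2 + A^2 - A^6; 12 crossings at w = -2): V = -q^-3 + q^-2 - q^-1 + 3 - q + q^2 - q^3
V(D3) = -q^-3 + q^-2 - q^-1 + 3 - q + q^2 - q^3  (w +2, c 12, <D> = -A^-6 + A^-2 - A^2 + 3A^6 - A^10 + A^14 - A^18)
observation: V(q) takes 2 values over 3 diagrams, fixing the grouping


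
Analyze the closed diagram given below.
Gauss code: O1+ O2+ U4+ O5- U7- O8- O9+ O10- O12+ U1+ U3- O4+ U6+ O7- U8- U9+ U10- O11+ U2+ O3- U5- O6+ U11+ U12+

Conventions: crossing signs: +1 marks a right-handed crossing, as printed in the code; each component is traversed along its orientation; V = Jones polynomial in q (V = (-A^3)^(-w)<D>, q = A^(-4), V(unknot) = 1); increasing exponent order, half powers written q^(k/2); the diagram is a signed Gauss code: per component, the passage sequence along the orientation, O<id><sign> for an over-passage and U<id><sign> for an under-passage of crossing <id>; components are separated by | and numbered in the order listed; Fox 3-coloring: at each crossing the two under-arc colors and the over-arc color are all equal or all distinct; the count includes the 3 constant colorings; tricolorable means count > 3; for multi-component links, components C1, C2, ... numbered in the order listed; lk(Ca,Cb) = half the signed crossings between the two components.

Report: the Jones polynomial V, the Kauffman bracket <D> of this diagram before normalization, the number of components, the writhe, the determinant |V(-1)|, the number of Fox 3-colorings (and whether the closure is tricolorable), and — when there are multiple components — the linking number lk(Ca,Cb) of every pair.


Jones polynomial: V(q) = q^-2 - 2q^-1 + 3 - 3q + 4q^2 - 3q^3 + 2q^4 - 2q^5 + q^6
<D> = A^-18 - 2A^-14 + 2A^-10 - 3A^-6 + 4A^-2 - 3A^2 + 3A^6 - 2A^10 + A^14; writhe +2
components 1, writhe +2 (12 crossings)
3-colorings: 9 of 3^12, det 21 — tricolorable
note: |V(-1)| = 21: so tricolorable, since 3 divides 21


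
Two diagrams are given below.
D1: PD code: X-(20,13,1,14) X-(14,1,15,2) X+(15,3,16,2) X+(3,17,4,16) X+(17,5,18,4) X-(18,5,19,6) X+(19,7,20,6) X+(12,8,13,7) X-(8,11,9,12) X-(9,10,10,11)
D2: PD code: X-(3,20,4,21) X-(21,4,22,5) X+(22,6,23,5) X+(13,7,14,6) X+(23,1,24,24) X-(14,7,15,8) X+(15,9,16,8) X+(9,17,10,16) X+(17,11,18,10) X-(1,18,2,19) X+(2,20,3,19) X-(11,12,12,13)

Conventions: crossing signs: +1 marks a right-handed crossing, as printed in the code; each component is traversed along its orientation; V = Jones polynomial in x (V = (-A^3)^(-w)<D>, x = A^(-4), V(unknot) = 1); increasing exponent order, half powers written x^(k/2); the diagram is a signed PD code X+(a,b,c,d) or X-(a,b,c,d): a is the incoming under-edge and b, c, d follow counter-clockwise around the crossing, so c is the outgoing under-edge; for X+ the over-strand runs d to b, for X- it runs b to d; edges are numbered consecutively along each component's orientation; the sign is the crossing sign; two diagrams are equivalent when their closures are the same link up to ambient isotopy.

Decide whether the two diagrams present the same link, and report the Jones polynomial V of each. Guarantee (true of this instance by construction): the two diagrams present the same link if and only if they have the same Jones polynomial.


equivalent: no
D1 (bracket 1; 10 crossings at w = 0): V = 1
V(D2) = x + x^3 - x^4  [12 crossings, <D> = -A^-10 + A^-6 + A^2, w = +2]
observation: 2 values of V(x) split the 2 diagrams


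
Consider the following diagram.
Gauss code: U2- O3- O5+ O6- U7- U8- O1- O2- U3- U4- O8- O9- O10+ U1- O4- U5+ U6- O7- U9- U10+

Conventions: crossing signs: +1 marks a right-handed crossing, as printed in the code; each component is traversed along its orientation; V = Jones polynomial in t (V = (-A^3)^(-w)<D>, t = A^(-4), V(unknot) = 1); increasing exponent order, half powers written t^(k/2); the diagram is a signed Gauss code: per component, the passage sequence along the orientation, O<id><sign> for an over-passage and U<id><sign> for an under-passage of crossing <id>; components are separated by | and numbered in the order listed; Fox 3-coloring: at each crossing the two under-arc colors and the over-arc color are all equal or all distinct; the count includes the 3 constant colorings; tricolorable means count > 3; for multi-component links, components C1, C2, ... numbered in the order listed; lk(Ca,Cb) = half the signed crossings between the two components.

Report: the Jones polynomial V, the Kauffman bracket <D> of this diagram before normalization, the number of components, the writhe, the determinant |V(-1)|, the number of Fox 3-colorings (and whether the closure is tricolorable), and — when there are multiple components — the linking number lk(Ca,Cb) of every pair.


Jones polynomial: V(t) = -t^-7 + t^-6 - t^-5 + t^-4 + t^-2
<D> = A^-10 + A^-2 - A^2 + A^6 - A^10; writhe -6
components 1, writhe -6 (10 crossings)
3-colorings: 3 of 3^10, det 5 — not tricolorable
note: V spans 5 powers of t: at least 5 crossings in any diagram


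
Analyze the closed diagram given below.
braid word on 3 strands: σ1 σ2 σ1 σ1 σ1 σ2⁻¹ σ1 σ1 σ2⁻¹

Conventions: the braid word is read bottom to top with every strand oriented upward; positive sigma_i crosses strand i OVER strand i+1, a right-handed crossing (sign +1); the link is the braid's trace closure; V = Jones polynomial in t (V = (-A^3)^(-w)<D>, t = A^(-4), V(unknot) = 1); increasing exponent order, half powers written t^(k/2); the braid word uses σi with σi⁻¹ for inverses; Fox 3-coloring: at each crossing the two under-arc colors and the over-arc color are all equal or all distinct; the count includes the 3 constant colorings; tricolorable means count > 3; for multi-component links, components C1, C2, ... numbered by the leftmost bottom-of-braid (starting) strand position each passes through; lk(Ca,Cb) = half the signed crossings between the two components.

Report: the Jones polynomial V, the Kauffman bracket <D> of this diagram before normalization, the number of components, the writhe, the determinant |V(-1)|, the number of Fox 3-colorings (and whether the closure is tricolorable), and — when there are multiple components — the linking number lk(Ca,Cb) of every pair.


V(t) = -t^(3/2) - 2t^(7/2) + t^(9/2) - t^(11/2) + t^(13/2)
bracket: -A^-11 + A^-7 - A^-3 + 2A + A^9, w = +5
2 components, writhe +5, over 9 crossings
lk(C1,C2) = +1
det 6, colorings 9 of 3^9 — tricolorable
observation: summing lk over 1 pair gives +1


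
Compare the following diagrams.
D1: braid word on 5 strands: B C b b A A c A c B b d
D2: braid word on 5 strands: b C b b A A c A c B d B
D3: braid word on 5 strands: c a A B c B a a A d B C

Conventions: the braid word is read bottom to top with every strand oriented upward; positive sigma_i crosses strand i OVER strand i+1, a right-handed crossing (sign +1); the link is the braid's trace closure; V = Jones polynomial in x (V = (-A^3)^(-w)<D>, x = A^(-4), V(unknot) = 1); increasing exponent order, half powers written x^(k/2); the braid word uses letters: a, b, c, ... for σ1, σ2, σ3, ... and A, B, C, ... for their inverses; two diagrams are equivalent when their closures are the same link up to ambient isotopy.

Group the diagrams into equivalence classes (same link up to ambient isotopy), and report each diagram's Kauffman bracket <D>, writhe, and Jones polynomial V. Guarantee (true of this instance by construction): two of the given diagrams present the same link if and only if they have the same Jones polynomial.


grouping into links: {D1, D2} | {D3}
V(D1) = -x^-3 + x^-2 - x^-1 + 3 - x + x^2 - x^3  (w 0, c 12, <D> = -A^-12 + A^-8 - A^-4 + 3 - A^4 + A^8 - A^12)
D2 (bracket -A^-12 + A^-8 - A^-4 + 3 - A^4 + A^8 - A^12; 12 crossings at w = 0): V = -x^-3 + x^-2 - x^-1 + 3 - x + x^2 - x^3
V(D3) = -x^-4 + x^-3 + x^-1  (w 0, c 12, <D> = A^4 + A^12 - A^16)
key observation: comparing 3 Jones polynomials yields 2 groups
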